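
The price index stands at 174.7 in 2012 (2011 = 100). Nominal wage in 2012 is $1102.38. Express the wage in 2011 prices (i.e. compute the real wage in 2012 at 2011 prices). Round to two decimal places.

631.01

Real = Nominal ÷ (Index/100) = 1102.38 ÷ (174.7/100)
     = 1102.38 ÷ 1.747 = 631.0132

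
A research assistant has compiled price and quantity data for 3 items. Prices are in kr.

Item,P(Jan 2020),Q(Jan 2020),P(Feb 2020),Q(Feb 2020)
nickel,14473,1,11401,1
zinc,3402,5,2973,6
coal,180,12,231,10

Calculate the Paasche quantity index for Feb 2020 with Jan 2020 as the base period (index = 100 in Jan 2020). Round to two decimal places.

Paasche quantity index uses current-period prices as weights.
ΣP(Feb 2020)·Q(Feb 2020) = 11401×1 + 2973×6 + 231×10 = 11401 + 17838 + 2310 = 31549
ΣP(Feb 2020)·Q(Jan 2020) = 11401×1 + 2973×5 + 231×12 = 11401 + 14865 + 2772 = 29038
Index = 31549 / 29038 × 100 = 108.6473

108.65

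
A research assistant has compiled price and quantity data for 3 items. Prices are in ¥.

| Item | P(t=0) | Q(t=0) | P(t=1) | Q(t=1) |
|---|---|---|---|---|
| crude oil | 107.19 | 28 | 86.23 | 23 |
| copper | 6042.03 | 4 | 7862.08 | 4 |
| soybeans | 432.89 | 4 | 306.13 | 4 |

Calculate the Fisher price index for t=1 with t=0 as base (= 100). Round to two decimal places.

Laspeyres component (base-period weights):
ΣP(t=1)Q(t=0) = 86.23×28 + 7862.08×4 + 306.13×4 = 2414.44 + 31448.32 + 1224.52 = 35087.28
ΣP(t=0)Q(t=0) = 107.19×28 + 6042.03×4 + 432.89×4 = 3001.32 + 24168.12 + 1731.56 = 28901
L = 35087.28 / 28901 × 100 = 121.4051
Paasche component (current-period weights):
ΣP(t=1)Q(t=1) = 86.23×23 + 7862.08×4 + 306.13×4 = 1983.29 + 31448.32 + 1224.52 = 34656.13
ΣP(t=0)Q(t=1) = 107.19×23 + 6042.03×4 + 432.89×4 = 2465.37 + 24168.12 + 1731.56 = 28365.05
P = 34656.13 / 28365.05 × 100 = 122.1790
Fisher = √(L × P) = √(121.4051 × 122.1790) = 121.7914

121.79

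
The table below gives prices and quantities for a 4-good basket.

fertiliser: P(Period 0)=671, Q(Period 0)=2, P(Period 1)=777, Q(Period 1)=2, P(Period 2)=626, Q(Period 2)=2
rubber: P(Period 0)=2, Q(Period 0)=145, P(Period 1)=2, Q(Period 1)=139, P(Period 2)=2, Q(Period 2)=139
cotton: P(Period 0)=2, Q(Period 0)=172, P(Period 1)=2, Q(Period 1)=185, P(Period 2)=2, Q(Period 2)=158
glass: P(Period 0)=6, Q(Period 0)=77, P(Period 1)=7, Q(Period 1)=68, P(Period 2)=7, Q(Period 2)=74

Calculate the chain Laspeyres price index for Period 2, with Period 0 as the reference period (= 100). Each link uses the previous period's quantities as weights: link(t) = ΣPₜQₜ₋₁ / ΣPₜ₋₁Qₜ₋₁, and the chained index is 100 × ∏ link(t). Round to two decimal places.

Link Period 0→Period 1:
ΣP(Period 1)Q(Period 0) = 777×2 + 2×145 + 2×172 + 7×77 = 1554 + 290 + 344 + 539 = 2727
ΣP(Period 0)Q(Period 0) = 671×2 + 2×145 + 2×172 + 6×77 = 1342 + 290 + 344 + 462 = 2438
link = 2727/2438 = 1.118540
Link Period 1→Period 2:
ΣP(Period 2)Q(Period 1) = 626×2 + 2×139 + 2×185 + 7×68 = 1252 + 278 + 370 + 476 = 2376
ΣP(Period 1)Q(Period 1) = 777×2 + 2×139 + 2×185 + 7×68 = 1554 + 278 + 370 + 476 = 2678
link = 2376/2678 = 0.887229
Chained index = 100 × 1.118540 × 0.887229 = 99.2401

99.24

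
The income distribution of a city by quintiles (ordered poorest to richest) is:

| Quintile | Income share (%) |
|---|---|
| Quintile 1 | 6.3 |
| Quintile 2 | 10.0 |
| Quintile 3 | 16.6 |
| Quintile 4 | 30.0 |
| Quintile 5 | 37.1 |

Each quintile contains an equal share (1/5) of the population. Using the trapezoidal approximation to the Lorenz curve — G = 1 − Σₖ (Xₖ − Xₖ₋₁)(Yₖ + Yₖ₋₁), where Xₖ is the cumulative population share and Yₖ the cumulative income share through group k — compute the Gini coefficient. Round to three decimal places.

Cumulative income shares Yₖ: 0.0630, 0.1630, 0.3290, 0.6290, 1.0000
Σ (Xₖ−Xₖ₋₁)(Yₖ+Yₖ₋₁) = (1/5)(0.0630+0.0000) + (1/5)(0.1630+0.0630) + (1/5)(0.3290+0.1630) + (1/5)(0.6290+0.3290) + (1/5)(1.0000+0.6290)
  = 0.0126 + 0.0452 + 0.0984 + 0.1916 + 0.3258 = 0.6736
G = 1 − 0.6736 = 0.3264

0.326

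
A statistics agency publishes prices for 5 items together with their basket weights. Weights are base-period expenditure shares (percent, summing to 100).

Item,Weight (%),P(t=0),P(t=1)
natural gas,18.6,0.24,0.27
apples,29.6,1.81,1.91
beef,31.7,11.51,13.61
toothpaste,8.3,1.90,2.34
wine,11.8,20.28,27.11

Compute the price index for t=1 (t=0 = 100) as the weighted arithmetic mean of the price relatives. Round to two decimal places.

natural gas: 18.6 × (0.27/0.24) = 18.6 × 1.125000 = 20.9250
apples: 29.6 × (1.91/1.81) = 29.6 × 1.055249 = 31.2354
beef: 31.7 × (13.61/11.51) = 31.7 × 1.182450 = 37.4837
toothpaste: 8.3 × (2.34/1.90) = 8.3 × 1.231579 = 10.2221
wine: 11.8 × (27.11/20.28) = 11.8 × 1.336785 = 15.7741
Index = Σ wᵢ·(p₁ᵢ/p₀ᵢ) = 20.9250 + 31.2354 + 37.4837 + 10.2221 + 15.7741 = 115.6402

115.64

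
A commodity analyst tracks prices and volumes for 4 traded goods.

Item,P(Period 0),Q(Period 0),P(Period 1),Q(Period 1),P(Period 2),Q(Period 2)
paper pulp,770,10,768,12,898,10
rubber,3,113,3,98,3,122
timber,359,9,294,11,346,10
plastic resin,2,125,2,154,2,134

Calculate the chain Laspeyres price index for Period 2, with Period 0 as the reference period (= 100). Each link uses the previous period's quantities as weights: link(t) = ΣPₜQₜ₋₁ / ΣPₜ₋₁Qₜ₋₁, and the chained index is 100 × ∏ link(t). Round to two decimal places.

110.23

Link Period 0→Period 1:
ΣP(Period 1)Q(Period 0) = 768×10 + 3×113 + 294×9 + 2×125 = 7680 + 339 + 2646 + 250 = 10915
ΣP(Period 0)Q(Period 0) = 770×10 + 3×113 + 359×9 + 2×125 = 7700 + 339 + 3231 + 250 = 11520
link = 10915/11520 = 0.947483
Link Period 1→Period 2:
ΣP(Period 2)Q(Period 1) = 898×12 + 3×98 + 346×11 + 2×154 = 10776 + 294 + 3806 + 308 = 15184
ΣP(Period 1)Q(Period 1) = 768×12 + 3×98 + 294×11 + 2×154 = 9216 + 294 + 3234 + 308 = 13052
link = 15184/13052 = 1.163347
Chained index = 100 × 0.947483 × 1.163347 = 110.2251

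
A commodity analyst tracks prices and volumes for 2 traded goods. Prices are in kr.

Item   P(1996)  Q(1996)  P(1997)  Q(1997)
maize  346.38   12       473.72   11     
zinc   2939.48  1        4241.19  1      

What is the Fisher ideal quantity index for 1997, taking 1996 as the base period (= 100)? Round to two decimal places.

Laspeyres component (base-period weights):
ΣP(1996)Q(1997) = 346.38×11 + 2939.48×1 = 3810.18 + 2939.48 = 6749.66
ΣP(1996)Q(1996) = 346.38×12 + 2939.48×1 = 4156.56 + 2939.48 = 7096.04
L = 6749.66 / 7096.04 × 100 = 95.1187
Paasche component (current-period weights):
ΣP(1997)Q(1997) = 473.72×11 + 4241.19×1 = 5210.92 + 4241.19 = 9452.11
ΣP(1997)Q(1996) = 473.72×12 + 4241.19×1 = 5684.64 + 4241.19 = 9925.83
P = 9452.11 / 9925.83 × 100 = 95.2274
Fisher = √(L × P) = √(95.1187 × 95.2274) = 95.1730

95.17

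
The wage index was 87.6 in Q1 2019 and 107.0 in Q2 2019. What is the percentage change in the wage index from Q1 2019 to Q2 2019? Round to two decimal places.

22.15%

Change = (107.0 − 87.6) / 87.6 × 100
       = 19.4 / 87.6 × 100 = 22.1461%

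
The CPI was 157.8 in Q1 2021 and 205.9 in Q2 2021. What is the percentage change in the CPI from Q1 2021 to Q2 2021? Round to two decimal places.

Change = (205.9 − 157.8) / 157.8 × 100
       = 48.1 / 157.8 × 100 = 30.4816%

30.48%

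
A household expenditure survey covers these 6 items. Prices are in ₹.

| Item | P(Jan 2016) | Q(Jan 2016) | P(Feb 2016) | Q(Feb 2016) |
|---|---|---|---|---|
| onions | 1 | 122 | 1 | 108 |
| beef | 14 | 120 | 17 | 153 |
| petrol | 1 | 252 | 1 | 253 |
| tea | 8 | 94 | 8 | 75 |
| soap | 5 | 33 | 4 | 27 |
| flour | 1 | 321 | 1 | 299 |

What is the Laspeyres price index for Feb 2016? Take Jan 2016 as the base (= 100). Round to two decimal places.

Laspeyres price index uses base-period quantities as weights.
ΣP(Feb 2016)·Q(Jan 2016) = 1×122 + 17×120 + 1×252 + 8×94 + 4×33 + 1×321 = 122 + 2040 + 252 + 752 + 132 + 321 = 3619
ΣP(Jan 2016)·Q(Jan 2016) = 1×122 + 14×120 + 1×252 + 8×94 + 5×33 + 1×321 = 122 + 1680 + 252 + 752 + 165 + 321 = 3292
Index = 3619 / 3292 × 100 = 109.9332

109.93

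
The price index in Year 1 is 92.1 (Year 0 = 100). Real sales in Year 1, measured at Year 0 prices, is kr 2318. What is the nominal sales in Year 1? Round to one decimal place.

Nominal = Real × (Index/100) = 2318 × (92.1/100)
        = 2318 × 0.921 = 2134.8780

2134.9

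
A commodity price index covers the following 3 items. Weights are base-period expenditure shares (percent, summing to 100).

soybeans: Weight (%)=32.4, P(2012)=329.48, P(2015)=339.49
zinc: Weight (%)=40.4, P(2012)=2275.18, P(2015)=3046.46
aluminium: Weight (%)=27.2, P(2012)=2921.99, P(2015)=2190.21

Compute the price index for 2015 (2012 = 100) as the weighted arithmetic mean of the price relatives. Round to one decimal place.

soybeans: 32.4 × (339.49/329.48) = 32.4 × 1.030381 = 33.3844
zinc: 40.4 × (3046.46/2275.18) = 40.4 × 1.338997 = 54.0955
aluminium: 27.2 × (2190.21/2921.99) = 27.2 × 0.749561 = 20.3881
Index = Σ wᵢ·(p₁ᵢ/p₀ᵢ) = 33.3844 + 54.0955 + 20.3881 = 107.8679

107.9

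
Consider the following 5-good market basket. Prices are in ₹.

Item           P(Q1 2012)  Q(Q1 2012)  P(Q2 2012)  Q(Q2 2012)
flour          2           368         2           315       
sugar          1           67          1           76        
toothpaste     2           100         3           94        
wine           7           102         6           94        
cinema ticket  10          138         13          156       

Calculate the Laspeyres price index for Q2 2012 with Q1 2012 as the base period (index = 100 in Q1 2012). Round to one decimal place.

113.3

Laspeyres price index uses base-period quantities as weights.
ΣP(Q2 2012)·Q(Q1 2012) = 2×368 + 1×67 + 3×100 + 6×102 + 13×138 = 736 + 67 + 300 + 612 + 1794 = 3509
ΣP(Q1 2012)·Q(Q1 2012) = 2×368 + 1×67 + 2×100 + 7×102 + 10×138 = 736 + 67 + 200 + 714 + 1380 = 3097
Index = 3509 / 3097 × 100 = 113.3032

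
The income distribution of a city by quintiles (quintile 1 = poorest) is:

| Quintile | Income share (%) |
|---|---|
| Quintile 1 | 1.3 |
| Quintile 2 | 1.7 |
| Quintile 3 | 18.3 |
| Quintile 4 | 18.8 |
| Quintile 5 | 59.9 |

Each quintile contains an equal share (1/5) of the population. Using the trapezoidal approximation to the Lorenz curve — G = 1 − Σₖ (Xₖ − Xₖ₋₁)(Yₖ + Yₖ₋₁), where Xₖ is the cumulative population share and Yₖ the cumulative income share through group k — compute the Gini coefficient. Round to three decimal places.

0.537

Cumulative income shares Yₖ: 0.0130, 0.0300, 0.2130, 0.4010, 1.0000
Σ (Xₖ−Xₖ₋₁)(Yₖ+Yₖ₋₁) = (1/5)(0.0130+0.0000) + (1/5)(0.0300+0.0130) + (1/5)(0.2130+0.0300) + (1/5)(0.4010+0.2130) + (1/5)(1.0000+0.4010)
  = 0.0026 + 0.0086 + 0.0486 + 0.1228 + 0.2802 = 0.4628
G = 1 − 0.4628 = 0.5372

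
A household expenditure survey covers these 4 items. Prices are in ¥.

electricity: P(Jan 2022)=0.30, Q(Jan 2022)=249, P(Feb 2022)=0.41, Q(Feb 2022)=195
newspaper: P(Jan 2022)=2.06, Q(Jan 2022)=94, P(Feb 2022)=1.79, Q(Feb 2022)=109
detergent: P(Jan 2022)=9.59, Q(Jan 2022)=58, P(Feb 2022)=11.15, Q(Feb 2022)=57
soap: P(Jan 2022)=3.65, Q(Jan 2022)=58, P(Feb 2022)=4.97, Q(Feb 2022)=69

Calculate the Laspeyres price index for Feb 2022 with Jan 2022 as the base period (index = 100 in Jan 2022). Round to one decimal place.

116.3

Laspeyres price index uses base-period quantities as weights.
ΣP(Feb 2022)·Q(Jan 2022) = 0.41×249 + 1.79×94 + 11.15×58 + 4.97×58 = 102.09 + 168.26 + 646.7 + 288.26 = 1205.31
ΣP(Jan 2022)·Q(Jan 2022) = 0.30×249 + 2.06×94 + 9.59×58 + 3.65×58 = 74.7 + 193.64 + 556.22 + 211.7 = 1036.26
Index = 1205.31 / 1036.26 × 100 = 116.3135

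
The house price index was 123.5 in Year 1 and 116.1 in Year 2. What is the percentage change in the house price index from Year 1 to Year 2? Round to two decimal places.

-5.99%

Change = (116.1 − 123.5) / 123.5 × 100
       = -7.4 / 123.5 × 100 = -5.9919%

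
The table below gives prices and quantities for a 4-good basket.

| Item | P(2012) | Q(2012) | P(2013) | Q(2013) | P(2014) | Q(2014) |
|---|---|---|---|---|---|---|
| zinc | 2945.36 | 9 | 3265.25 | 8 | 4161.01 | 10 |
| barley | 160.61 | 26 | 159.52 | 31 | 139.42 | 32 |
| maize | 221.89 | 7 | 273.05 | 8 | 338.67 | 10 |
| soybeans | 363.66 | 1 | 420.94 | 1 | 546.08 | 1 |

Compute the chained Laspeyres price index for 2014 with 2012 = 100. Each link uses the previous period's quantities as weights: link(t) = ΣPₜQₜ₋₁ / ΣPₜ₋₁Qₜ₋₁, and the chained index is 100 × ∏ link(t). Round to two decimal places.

Link 2012→2013:
ΣP(2013)Q(2012) = 3265.25×9 + 159.52×26 + 273.05×7 + 420.94×1 = 29387.25 + 4147.52 + 1911.35 + 420.94 = 35867.06
ΣP(2012)Q(2012) = 2945.36×9 + 160.61×26 + 221.89×7 + 363.66×1 = 26508.24 + 4175.86 + 1553.23 + 363.66 = 32600.99
link = 35867.06/32600.99 = 1.100183
Link 2013→2014:
ΣP(2014)Q(2013) = 4161.01×8 + 139.42×31 + 338.67×8 + 546.08×1 = 33288.08 + 4322.02 + 2709.36 + 546.08 = 40865.54
ΣP(2013)Q(2013) = 3265.25×8 + 159.52×31 + 273.05×8 + 420.94×1 = 26122 + 4945.12 + 2184.4 + 420.94 = 33672.46
link = 40865.54/33672.46 = 1.213619
Chained index = 100 × 1.100183 × 1.213619 = 133.5203

133.52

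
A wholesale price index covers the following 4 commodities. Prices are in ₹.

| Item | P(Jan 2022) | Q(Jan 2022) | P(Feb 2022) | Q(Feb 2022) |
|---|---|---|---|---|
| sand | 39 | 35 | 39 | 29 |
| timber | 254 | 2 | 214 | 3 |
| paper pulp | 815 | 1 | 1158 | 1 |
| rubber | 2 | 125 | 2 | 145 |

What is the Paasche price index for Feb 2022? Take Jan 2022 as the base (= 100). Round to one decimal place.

107.4

Paasche price index uses current-period quantities as weights.
ΣP(Feb 2022)·Q(Feb 2022) = 39×29 + 214×3 + 1158×1 + 2×145 = 1131 + 642 + 1158 + 290 = 3221
ΣP(Jan 2022)·Q(Feb 2022) = 39×29 + 254×3 + 815×1 + 2×145 = 1131 + 762 + 815 + 290 = 2998
Index = 3221 / 2998 × 100 = 107.4383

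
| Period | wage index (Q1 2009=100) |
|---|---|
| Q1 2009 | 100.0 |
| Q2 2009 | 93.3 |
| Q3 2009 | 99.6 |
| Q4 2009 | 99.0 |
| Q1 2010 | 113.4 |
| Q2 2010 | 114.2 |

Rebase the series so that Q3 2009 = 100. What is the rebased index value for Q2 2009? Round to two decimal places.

Rebased(Q2 2009) = 93.3 / 99.6 × 100 = 93.6747

93.67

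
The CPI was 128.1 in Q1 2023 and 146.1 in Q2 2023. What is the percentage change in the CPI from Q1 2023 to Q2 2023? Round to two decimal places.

Change = (146.1 − 128.1) / 128.1 × 100
       = 18.0 / 128.1 × 100 = 14.0515%

14.05%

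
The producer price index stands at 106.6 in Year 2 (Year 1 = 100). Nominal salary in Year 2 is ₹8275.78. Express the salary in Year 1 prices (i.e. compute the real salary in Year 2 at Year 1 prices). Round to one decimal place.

7763.4

Real = Nominal ÷ (Index/100) = 8275.78 ÷ (106.6/100)
     = 8275.78 ÷ 1.066 = 7763.3959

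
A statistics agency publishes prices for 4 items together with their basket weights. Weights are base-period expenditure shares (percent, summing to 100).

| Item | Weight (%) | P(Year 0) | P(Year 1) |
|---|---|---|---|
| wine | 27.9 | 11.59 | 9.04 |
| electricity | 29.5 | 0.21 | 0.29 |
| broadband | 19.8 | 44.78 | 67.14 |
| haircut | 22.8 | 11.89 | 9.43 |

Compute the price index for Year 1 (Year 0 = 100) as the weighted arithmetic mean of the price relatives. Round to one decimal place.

wine: 27.9 × (9.04/11.59) = 27.9 × 0.779983 = 21.7615
electricity: 29.5 × (0.29/0.21) = 29.5 × 1.380952 = 40.7381
broadband: 19.8 × (67.14/44.78) = 19.8 × 1.499330 = 29.6867
haircut: 22.8 × (9.43/11.89) = 22.8 × 0.793103 = 18.0828
Index = Σ wᵢ·(p₁ᵢ/p₀ᵢ) = 21.7615 + 40.7381 + 29.6867 + 18.0828 = 110.2691

110.3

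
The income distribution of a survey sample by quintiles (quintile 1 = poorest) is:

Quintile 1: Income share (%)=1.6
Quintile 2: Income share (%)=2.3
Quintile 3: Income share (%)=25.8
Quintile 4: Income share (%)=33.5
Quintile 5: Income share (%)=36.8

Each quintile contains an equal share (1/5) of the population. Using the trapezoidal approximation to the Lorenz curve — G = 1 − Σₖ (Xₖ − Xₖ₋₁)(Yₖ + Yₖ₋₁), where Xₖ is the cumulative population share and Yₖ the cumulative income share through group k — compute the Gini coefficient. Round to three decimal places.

0.406

Cumulative income shares Yₖ: 0.0160, 0.0390, 0.2970, 0.6320, 1.0000
Σ (Xₖ−Xₖ₋₁)(Yₖ+Yₖ₋₁) = (1/5)(0.0160+0.0000) + (1/5)(0.0390+0.0160) + (1/5)(0.2970+0.0390) + (1/5)(0.6320+0.2970) + (1/5)(1.0000+0.6320)
  = 0.0032 + 0.0110 + 0.0672 + 0.1858 + 0.3264 = 0.5936
G = 1 − 0.5936 = 0.4064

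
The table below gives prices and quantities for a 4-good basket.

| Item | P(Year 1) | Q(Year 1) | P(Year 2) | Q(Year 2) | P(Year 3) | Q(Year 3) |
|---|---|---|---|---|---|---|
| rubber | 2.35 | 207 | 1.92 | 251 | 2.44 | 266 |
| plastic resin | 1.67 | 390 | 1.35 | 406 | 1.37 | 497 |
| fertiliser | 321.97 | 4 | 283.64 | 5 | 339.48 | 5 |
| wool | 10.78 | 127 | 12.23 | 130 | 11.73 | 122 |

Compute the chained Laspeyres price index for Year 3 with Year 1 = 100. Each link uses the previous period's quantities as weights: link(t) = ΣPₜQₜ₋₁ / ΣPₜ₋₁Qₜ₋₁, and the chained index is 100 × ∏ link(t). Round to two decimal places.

103.49

Link Year 1→Year 2:
ΣP(Year 2)Q(Year 1) = 1.92×207 + 1.35×390 + 283.64×4 + 12.23×127 = 397.44 + 526.5 + 1134.56 + 1553.21 = 3611.71
ΣP(Year 1)Q(Year 1) = 2.35×207 + 1.67×390 + 321.97×4 + 10.78×127 = 486.45 + 651.3 + 1287.88 + 1369.06 = 3794.69
link = 3611.71/3794.69 = 0.951780
Link Year 2→Year 3:
ΣP(Year 3)Q(Year 2) = 2.44×251 + 1.37×406 + 339.48×5 + 11.73×130 = 612.44 + 556.22 + 1697.4 + 1524.9 = 4390.96
ΣP(Year 2)Q(Year 2) = 1.92×251 + 1.35×406 + 283.64×5 + 12.23×130 = 481.92 + 548.1 + 1418.2 + 1589.9 = 4038.12
link = 4390.96/4038.12 = 1.087377
Chained index = 100 × 0.951780 × 1.087377 = 103.4944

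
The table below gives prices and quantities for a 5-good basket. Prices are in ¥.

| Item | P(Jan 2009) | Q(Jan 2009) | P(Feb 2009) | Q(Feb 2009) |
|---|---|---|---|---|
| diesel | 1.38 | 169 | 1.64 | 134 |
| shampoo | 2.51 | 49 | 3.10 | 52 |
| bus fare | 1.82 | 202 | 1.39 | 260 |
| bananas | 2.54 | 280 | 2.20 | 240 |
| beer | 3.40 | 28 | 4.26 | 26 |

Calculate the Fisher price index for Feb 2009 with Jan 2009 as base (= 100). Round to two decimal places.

93.67

Laspeyres component (base-period weights):
ΣP(Feb 2009)Q(Jan 2009) = 1.64×169 + 3.10×49 + 1.39×202 + 2.20×280 + 4.26×28 = 277.16 + 151.9 + 280.78 + 616 + 119.28 = 1445.12
ΣP(Jan 2009)Q(Jan 2009) = 1.38×169 + 2.51×49 + 1.82×202 + 2.54×280 + 3.40×28 = 233.22 + 122.99 + 367.64 + 711.2 + 95.2 = 1530.25
L = 1445.12 / 1530.25 × 100 = 94.4369
Paasche component (current-period weights):
ΣP(Feb 2009)Q(Feb 2009) = 1.64×134 + 3.10×52 + 1.39×260 + 2.20×240 + 4.26×26 = 219.76 + 161.2 + 361.4 + 528 + 110.76 = 1381.12
ΣP(Jan 2009)Q(Feb 2009) = 1.38×134 + 2.51×52 + 1.82×260 + 2.54×240 + 3.40×26 = 184.92 + 130.52 + 473.2 + 609.6 + 88.4 = 1486.64
P = 1381.12 / 1486.64 × 100 = 92.9021
Fisher = √(L × P) = √(94.4369 × 92.9021) = 93.6663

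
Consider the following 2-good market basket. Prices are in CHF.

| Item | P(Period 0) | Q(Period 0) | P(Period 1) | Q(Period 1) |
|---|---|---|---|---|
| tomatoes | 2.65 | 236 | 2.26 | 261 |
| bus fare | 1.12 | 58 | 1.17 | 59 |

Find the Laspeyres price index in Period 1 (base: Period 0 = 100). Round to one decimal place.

87.1

Laspeyres price index uses base-period quantities as weights.
ΣP(Period 1)·Q(Period 0) = 2.26×236 + 1.17×58 = 533.36 + 67.86 = 601.22
ΣP(Period 0)·Q(Period 0) = 2.65×236 + 1.12×58 = 625.4 + 64.96 = 690.36
Index = 601.22 / 690.36 × 100 = 87.0879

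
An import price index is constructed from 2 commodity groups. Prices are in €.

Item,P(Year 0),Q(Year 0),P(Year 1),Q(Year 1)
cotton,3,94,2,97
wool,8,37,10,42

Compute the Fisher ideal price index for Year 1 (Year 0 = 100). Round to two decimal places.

97.23

Laspeyres component (base-period weights):
ΣP(Year 1)Q(Year 0) = 2×94 + 10×37 = 188 + 370 = 558
ΣP(Year 0)Q(Year 0) = 3×94 + 8×37 = 282 + 296 = 578
L = 558 / 578 × 100 = 96.5398
Paasche component (current-period weights):
ΣP(Year 1)Q(Year 1) = 2×97 + 10×42 = 194 + 420 = 614
ΣP(Year 0)Q(Year 1) = 3×97 + 8×42 = 291 + 336 = 627
P = 614 / 627 × 100 = 97.9266
Fisher = √(L × P) = √(96.5398 × 97.9266) = 97.2307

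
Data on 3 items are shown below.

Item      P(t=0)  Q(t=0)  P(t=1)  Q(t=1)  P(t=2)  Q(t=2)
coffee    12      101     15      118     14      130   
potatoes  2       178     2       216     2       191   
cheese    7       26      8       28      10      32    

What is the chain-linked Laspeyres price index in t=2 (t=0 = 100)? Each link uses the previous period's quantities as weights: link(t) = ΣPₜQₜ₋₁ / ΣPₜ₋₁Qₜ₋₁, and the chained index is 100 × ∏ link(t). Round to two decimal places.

115.76

Link t=0→t=1:
ΣP(t=1)Q(t=0) = 15×101 + 2×178 + 8×26 = 1515 + 356 + 208 = 2079
ΣP(t=0)Q(t=0) = 12×101 + 2×178 + 7×26 = 1212 + 356 + 182 = 1750
link = 2079/1750 = 1.188000
Link t=1→t=2:
ΣP(t=2)Q(t=1) = 14×118 + 2×216 + 10×28 = 1652 + 432 + 280 = 2364
ΣP(t=1)Q(t=1) = 15×118 + 2×216 + 8×28 = 1770 + 432 + 224 = 2426
link = 2364/2426 = 0.974444
Chained index = 100 × 1.188000 × 0.974444 = 115.7639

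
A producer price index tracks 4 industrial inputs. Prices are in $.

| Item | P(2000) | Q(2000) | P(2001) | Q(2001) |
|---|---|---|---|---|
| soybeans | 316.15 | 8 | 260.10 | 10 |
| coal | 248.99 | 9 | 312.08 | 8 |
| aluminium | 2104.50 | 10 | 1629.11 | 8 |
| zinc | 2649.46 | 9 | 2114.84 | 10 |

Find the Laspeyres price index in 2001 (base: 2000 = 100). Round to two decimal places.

Laspeyres price index uses base-period quantities as weights.
ΣP(2001)·Q(2000) = 260.10×8 + 312.08×9 + 1629.11×10 + 2114.84×9 = 2080.8 + 2808.72 + 16291.1 + 19033.56 = 40214.18
ΣP(2000)·Q(2000) = 316.15×8 + 248.99×9 + 2104.50×10 + 2649.46×9 = 2529.2 + 2240.91 + 21045 + 23845.14 = 49660.25
Index = 40214.18 / 49660.25 × 100 = 80.9786

80.98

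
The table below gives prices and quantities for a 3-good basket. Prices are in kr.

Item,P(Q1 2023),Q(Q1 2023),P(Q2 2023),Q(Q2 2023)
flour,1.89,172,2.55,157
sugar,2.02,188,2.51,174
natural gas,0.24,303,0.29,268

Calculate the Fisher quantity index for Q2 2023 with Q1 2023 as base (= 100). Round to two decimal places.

91.63

Laspeyres component (base-period weights):
ΣP(Q1 2023)Q(Q2 2023) = 1.89×157 + 2.02×174 + 0.24×268 = 296.73 + 351.48 + 64.32 = 712.53
ΣP(Q1 2023)Q(Q1 2023) = 1.89×172 + 2.02×188 + 0.24×303 = 325.08 + 379.76 + 72.72 = 777.56
L = 712.53 / 777.56 × 100 = 91.6367
Paasche component (current-period weights):
ΣP(Q2 2023)Q(Q2 2023) = 2.55×157 + 2.51×174 + 0.29×268 = 400.35 + 436.74 + 77.72 = 914.81
ΣP(Q2 2023)Q(Q1 2023) = 2.55×172 + 2.51×188 + 0.29×303 = 438.6 + 471.88 + 87.87 = 998.35
P = 914.81 / 998.35 × 100 = 91.6322
Fisher = √(L × P) = √(91.6367 × 91.6322) = 91.6344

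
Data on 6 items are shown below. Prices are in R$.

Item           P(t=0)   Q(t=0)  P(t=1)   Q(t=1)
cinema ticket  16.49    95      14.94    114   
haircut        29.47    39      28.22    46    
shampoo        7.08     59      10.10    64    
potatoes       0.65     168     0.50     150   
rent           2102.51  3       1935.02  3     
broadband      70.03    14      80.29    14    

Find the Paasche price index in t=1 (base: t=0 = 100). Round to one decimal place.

96.2

Paasche price index uses current-period quantities as weights.
ΣP(t=1)·Q(t=1) = 14.94×114 + 28.22×46 + 10.10×64 + 0.50×150 + 1935.02×3 + 80.29×14 = 1703.16 + 1298.12 + 646.4 + 75 + 5805.06 + 1124.06 = 10651.8
ΣP(t=0)·Q(t=1) = 16.49×114 + 29.47×46 + 7.08×64 + 0.65×150 + 2102.51×3 + 70.03×14 = 1879.86 + 1355.62 + 453.12 + 97.5 + 6307.53 + 980.42 = 11074.05
Index = 10651.8 / 11074.05 × 100 = 96.1870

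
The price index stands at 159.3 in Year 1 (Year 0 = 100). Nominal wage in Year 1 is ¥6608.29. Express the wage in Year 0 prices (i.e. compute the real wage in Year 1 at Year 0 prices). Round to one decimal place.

Real = Nominal ÷ (Index/100) = 6608.29 ÷ (159.3/100)
     = 6608.29 ÷ 1.593 = 4148.3302

4148.3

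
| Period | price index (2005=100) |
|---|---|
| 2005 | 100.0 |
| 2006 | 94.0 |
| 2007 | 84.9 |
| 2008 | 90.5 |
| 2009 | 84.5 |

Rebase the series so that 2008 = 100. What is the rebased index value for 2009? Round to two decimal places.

93.37

Rebased(2009) = 84.5 / 90.5 × 100 = 93.3702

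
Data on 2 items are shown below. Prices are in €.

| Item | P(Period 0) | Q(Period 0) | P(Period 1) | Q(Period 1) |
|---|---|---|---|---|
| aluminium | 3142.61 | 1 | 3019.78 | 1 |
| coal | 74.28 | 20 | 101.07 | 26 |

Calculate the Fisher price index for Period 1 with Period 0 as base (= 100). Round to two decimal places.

110.11

Laspeyres component (base-period weights):
ΣP(Period 1)Q(Period 0) = 3019.78×1 + 101.07×20 = 3019.78 + 2021.4 = 5041.18
ΣP(Period 0)Q(Period 0) = 3142.61×1 + 74.28×20 = 3142.61 + 1485.6 = 4628.21
L = 5041.18 / 4628.21 × 100 = 108.9229
Paasche component (current-period weights):
ΣP(Period 1)Q(Period 1) = 3019.78×1 + 101.07×26 = 3019.78 + 2627.82 = 5647.6
ΣP(Period 0)Q(Period 1) = 3142.61×1 + 74.28×26 = 3142.61 + 1931.28 = 5073.89
P = 5647.6 / 5073.89 × 100 = 111.3071
Fisher = √(L × P) = √(108.9229 × 111.3071) = 110.1085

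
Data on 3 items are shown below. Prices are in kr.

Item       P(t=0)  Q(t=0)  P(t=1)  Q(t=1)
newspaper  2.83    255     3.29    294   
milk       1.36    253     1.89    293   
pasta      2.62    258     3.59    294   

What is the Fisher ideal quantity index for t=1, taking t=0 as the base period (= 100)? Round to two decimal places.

114.86

Laspeyres component (base-period weights):
ΣP(t=0)Q(t=1) = 2.83×294 + 1.36×293 + 2.62×294 = 832.02 + 398.48 + 770.28 = 2000.78
ΣP(t=0)Q(t=0) = 2.83×255 + 1.36×253 + 2.62×258 = 721.65 + 344.08 + 675.96 = 1741.69
L = 2000.78 / 1741.69 × 100 = 114.8758
Paasche component (current-period weights):
ΣP(t=1)Q(t=1) = 3.29×294 + 1.89×293 + 3.59×294 = 967.26 + 553.77 + 1055.46 = 2576.49
ΣP(t=1)Q(t=0) = 3.29×255 + 1.89×253 + 3.59×258 = 838.95 + 478.17 + 926.22 = 2243.34
P = 2576.49 / 2243.34 × 100 = 114.8506
Fisher = √(L × P) = √(114.8758 × 114.8506) = 114.8632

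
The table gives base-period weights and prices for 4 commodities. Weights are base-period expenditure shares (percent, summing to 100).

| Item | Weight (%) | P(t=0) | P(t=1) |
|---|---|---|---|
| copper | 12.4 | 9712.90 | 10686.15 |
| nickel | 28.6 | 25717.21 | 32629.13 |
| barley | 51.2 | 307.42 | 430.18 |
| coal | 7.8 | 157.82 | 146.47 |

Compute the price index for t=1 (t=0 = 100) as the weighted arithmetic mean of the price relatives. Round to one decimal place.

128.8

copper: 12.4 × (10686.15/9712.90) = 12.4 × 1.100202 = 13.6425
nickel: 28.6 × (32629.13/25717.21) = 28.6 × 1.268766 = 36.2867
barley: 51.2 × (430.18/307.42) = 51.2 × 1.399323 = 71.6454
coal: 7.8 × (146.47/157.82) = 7.8 × 0.928083 = 7.2390
Index = Σ wᵢ·(p₁ᵢ/p₀ᵢ) = 13.6425 + 36.2867 + 71.6454 + 7.2390 = 128.8136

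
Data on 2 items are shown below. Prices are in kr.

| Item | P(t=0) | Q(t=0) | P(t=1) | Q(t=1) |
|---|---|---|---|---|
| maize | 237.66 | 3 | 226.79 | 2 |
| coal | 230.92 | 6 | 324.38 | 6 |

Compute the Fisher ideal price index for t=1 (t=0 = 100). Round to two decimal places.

Laspeyres component (base-period weights):
ΣP(t=1)Q(t=0) = 226.79×3 + 324.38×6 = 680.37 + 1946.28 = 2626.65
ΣP(t=0)Q(t=0) = 237.66×3 + 230.92×6 = 712.98 + 1385.52 = 2098.5
L = 2626.65 / 2098.5 × 100 = 125.1680
Paasche component (current-period weights):
ΣP(t=1)Q(t=1) = 226.79×2 + 324.38×6 = 453.58 + 1946.28 = 2399.86
ΣP(t=0)Q(t=1) = 237.66×2 + 230.92×6 = 475.32 + 1385.52 = 1860.84
P = 2399.86 / 1860.84 × 100 = 128.9665
Fisher = √(L × P) = √(125.1680 × 128.9665) = 127.0530

127.05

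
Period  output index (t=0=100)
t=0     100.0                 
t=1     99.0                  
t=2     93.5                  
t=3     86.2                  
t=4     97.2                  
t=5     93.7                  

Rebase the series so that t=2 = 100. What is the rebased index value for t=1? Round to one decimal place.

Rebased(t=1) = 99.0 / 93.5 × 100 = 105.8824

105.9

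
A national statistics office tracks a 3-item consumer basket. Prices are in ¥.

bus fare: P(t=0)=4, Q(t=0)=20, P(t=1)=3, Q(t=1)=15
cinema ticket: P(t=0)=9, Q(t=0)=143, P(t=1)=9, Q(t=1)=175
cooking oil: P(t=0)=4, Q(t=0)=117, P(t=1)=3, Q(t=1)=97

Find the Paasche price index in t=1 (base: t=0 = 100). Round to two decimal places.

Paasche price index uses current-period quantities as weights.
ΣP(t=1)·Q(t=1) = 3×15 + 9×175 + 3×97 = 45 + 1575 + 291 = 1911
ΣP(t=0)·Q(t=1) = 4×15 + 9×175 + 4×97 = 60 + 1575 + 388 = 2023
Index = 1911 / 2023 × 100 = 94.4637

94.46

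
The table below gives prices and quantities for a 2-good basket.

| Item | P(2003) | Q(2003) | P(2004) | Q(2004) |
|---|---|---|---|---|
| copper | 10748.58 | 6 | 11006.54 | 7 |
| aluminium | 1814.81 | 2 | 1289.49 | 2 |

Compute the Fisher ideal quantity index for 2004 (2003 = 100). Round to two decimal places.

115.91

Laspeyres component (base-period weights):
ΣP(2003)Q(2004) = 10748.58×7 + 1814.81×2 = 75240.06 + 3629.62 = 78869.68
ΣP(2003)Q(2003) = 10748.58×6 + 1814.81×2 = 64491.48 + 3629.62 = 68121.1
L = 78869.68 / 68121.1 × 100 = 115.7786
Paasche component (current-period weights):
ΣP(2004)Q(2004) = 11006.54×7 + 1289.49×2 = 77045.78 + 2578.98 = 79624.76
ΣP(2004)Q(2003) = 11006.54×6 + 1289.49×2 = 66039.24 + 2578.98 = 68618.22
P = 79624.76 / 68618.22 × 100 = 116.0403
Fisher = √(L × P) = √(115.7786 × 116.0403) = 115.9094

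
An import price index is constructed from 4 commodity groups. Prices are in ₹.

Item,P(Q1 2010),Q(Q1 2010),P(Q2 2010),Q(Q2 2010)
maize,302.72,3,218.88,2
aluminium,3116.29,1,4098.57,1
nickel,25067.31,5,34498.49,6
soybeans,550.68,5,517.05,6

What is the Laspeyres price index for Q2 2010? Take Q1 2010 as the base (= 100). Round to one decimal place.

Laspeyres price index uses base-period quantities as weights.
ΣP(Q2 2010)·Q(Q1 2010) = 218.88×3 + 4098.57×1 + 34498.49×5 + 517.05×5 = 656.64 + 4098.57 + 172492.45 + 2585.25 = 179832.91
ΣP(Q1 2010)·Q(Q1 2010) = 302.72×3 + 3116.29×1 + 25067.31×5 + 550.68×5 = 908.16 + 3116.29 + 125336.55 + 2753.4 = 132114.4
Index = 179832.91 / 132114.4 × 100 = 136.1191

136.1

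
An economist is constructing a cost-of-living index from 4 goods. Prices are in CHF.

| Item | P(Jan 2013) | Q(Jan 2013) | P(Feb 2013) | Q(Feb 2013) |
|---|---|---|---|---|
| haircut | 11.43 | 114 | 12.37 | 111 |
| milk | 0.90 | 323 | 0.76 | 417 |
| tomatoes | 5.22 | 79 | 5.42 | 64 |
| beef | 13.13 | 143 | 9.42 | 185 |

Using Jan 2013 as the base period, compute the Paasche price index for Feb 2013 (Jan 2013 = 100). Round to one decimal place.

Paasche price index uses current-period quantities as weights.
ΣP(Feb 2013)·Q(Feb 2013) = 12.37×111 + 0.76×417 + 5.42×64 + 9.42×185 = 1373.07 + 316.92 + 346.88 + 1742.7 = 3779.57
ΣP(Jan 2013)·Q(Feb 2013) = 11.43×111 + 0.90×417 + 5.22×64 + 13.13×185 = 1268.73 + 375.3 + 334.08 + 2429.05 = 4407.16
Index = 3779.57 / 4407.16 × 100 = 85.7598

85.8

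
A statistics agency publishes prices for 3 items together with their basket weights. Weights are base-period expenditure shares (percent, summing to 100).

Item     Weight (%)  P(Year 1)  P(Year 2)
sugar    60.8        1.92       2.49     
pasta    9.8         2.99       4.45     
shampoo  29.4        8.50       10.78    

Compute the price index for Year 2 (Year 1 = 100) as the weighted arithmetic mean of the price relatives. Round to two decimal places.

130.72

sugar: 60.8 × (2.49/1.92) = 60.8 × 1.296875 = 78.8500
pasta: 9.8 × (4.45/2.99) = 9.8 × 1.488294 = 14.5853
shampoo: 29.4 × (10.78/8.50) = 29.4 × 1.268235 = 37.2861
Index = Σ wᵢ·(p₁ᵢ/p₀ᵢ) = 78.8500 + 14.5853 + 37.2861 = 130.7214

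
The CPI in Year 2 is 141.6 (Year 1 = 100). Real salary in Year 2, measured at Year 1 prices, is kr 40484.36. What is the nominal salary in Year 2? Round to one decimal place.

57325.9

Nominal = Real × (Index/100) = 40484.36 × (141.6/100)
        = 40484.36 × 1.416 = 57325.8538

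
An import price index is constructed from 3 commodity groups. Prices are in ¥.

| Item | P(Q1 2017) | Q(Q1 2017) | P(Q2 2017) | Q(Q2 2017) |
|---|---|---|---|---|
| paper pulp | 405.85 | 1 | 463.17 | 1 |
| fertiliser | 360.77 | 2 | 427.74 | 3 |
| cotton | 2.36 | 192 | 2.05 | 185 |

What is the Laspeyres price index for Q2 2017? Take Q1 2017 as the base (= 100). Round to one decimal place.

Laspeyres price index uses base-period quantities as weights.
ΣP(Q2 2017)·Q(Q1 2017) = 463.17×1 + 427.74×2 + 2.05×192 = 463.17 + 855.48 + 393.6 = 1712.25
ΣP(Q1 2017)·Q(Q1 2017) = 405.85×1 + 360.77×2 + 2.36×192 = 405.85 + 721.54 + 453.12 = 1580.51
Index = 1712.25 / 1580.51 × 100 = 108.3353

108.3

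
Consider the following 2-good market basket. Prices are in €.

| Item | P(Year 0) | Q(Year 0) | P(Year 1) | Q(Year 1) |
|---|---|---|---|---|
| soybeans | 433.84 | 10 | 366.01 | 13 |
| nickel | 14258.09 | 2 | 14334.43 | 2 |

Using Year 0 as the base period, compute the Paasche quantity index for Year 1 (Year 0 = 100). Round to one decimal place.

Paasche quantity index uses current-period prices as weights.
ΣP(Year 1)·Q(Year 1) = 366.01×13 + 14334.43×2 = 4758.13 + 28668.86 = 33426.99
ΣP(Year 1)·Q(Year 0) = 366.01×10 + 14334.43×2 = 3660.1 + 28668.86 = 32328.96
Index = 33426.99 / 32328.96 × 100 = 103.3964

103.4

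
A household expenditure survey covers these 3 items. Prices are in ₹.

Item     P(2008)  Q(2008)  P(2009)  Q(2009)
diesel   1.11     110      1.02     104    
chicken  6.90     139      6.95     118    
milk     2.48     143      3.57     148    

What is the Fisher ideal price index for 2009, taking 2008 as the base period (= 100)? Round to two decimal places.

111.41

Laspeyres component (base-period weights):
ΣP(2009)Q(2008) = 1.02×110 + 6.95×139 + 3.57×143 = 112.2 + 966.05 + 510.51 = 1588.76
ΣP(2008)Q(2008) = 1.11×110 + 6.90×139 + 2.48×143 = 122.1 + 959.1 + 354.64 = 1435.84
L = 1588.76 / 1435.84 × 100 = 110.6502
Paasche component (current-period weights):
ΣP(2009)Q(2009) = 1.02×104 + 6.95×118 + 3.57×148 = 106.08 + 820.1 + 528.36 = 1454.54
ΣP(2008)Q(2009) = 1.11×104 + 6.90×118 + 2.48×148 = 115.44 + 814.2 + 367.04 = 1296.68
P = 1454.54 / 1296.68 × 100 = 112.1742
Fisher = √(L × P) = √(110.6502 × 112.1742) = 111.4096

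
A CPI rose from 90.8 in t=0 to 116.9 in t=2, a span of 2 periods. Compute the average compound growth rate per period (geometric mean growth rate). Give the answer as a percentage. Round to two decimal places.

13.47%

Growth factor = (116.9/90.8)^(1/2) = (1.287445)^(1/2) = 1.134656
Growth rate = 1.134656 − 1 = 0.134656 = 13.4656%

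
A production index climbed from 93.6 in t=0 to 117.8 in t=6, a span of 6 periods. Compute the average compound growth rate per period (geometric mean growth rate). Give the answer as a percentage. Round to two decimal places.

Growth factor = (117.8/93.6)^(1/6) = (1.258547)^(1/6) = 1.039070
Growth rate = 1.039070 − 1 = 0.039070 = 3.9070%

3.91%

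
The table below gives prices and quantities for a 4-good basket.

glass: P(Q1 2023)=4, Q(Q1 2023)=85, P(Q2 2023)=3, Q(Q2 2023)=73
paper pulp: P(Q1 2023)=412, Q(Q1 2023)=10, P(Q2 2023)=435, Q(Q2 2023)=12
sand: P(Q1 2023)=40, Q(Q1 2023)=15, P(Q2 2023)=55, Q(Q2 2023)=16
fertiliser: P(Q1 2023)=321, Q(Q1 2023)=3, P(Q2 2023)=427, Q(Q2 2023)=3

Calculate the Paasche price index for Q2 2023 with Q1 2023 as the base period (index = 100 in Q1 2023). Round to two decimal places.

111.13

Paasche price index uses current-period quantities as weights.
ΣP(Q2 2023)·Q(Q2 2023) = 3×73 + 435×12 + 55×16 + 427×3 = 219 + 5220 + 880 + 1281 = 7600
ΣP(Q1 2023)·Q(Q2 2023) = 4×73 + 412×12 + 40×16 + 321×3 = 292 + 4944 + 640 + 963 = 6839
Index = 7600 / 6839 × 100 = 111.1274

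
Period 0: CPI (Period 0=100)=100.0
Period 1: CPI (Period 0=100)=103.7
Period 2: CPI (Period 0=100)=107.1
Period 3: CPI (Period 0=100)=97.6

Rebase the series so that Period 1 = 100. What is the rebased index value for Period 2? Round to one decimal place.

103.3

Rebased(Period 2) = 107.1 / 103.7 × 100 = 103.2787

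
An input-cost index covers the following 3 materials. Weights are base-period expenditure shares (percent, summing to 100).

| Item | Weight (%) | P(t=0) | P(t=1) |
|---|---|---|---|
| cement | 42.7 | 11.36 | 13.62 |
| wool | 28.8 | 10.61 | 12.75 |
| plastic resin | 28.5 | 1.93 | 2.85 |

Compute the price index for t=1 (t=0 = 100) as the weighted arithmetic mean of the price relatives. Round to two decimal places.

cement: 42.7 × (13.62/11.36) = 42.7 × 1.198944 = 51.1949
wool: 28.8 × (12.75/10.61) = 28.8 × 1.201697 = 34.6089
plastic resin: 28.5 × (2.85/1.93) = 28.5 × 1.476684 = 42.0855
Index = Σ wᵢ·(p₁ᵢ/p₀ᵢ) = 51.1949 + 34.6089 + 42.0855 = 127.8892

127.89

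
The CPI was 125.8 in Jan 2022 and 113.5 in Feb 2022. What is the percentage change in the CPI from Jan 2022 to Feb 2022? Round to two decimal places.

-9.78%

Change = (113.5 − 125.8) / 125.8 × 100
       = -12.3 / 125.8 × 100 = -9.7774%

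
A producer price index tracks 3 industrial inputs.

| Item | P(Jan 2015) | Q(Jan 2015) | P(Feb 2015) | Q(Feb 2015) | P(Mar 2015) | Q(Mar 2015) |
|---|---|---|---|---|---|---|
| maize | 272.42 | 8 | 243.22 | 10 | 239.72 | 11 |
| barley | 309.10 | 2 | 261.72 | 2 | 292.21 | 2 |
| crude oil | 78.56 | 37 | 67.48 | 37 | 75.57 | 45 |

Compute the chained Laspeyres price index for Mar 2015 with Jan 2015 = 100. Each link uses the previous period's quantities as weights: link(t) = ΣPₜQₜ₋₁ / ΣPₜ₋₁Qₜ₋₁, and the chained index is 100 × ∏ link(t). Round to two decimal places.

Link Jan 2015→Feb 2015:
ΣP(Feb 2015)Q(Jan 2015) = 243.22×8 + 261.72×2 + 67.48×37 = 1945.76 + 523.44 + 2496.76 = 4965.96
ΣP(Jan 2015)Q(Jan 2015) = 272.42×8 + 309.10×2 + 78.56×37 = 2179.36 + 618.2 + 2906.72 = 5704.28
link = 4965.96/5704.28 = 0.870567
Link Feb 2015→Mar 2015:
ΣP(Mar 2015)Q(Feb 2015) = 239.72×10 + 292.21×2 + 75.57×37 = 2397.2 + 584.42 + 2796.09 = 5777.71
ΣP(Feb 2015)Q(Feb 2015) = 243.22×10 + 261.72×2 + 67.48×37 = 2432.2 + 523.44 + 2496.76 = 5452.4
link = 5777.71/5452.4 = 1.059664
Chained index = 100 × 0.870567 × 1.059664 = 92.2509

92.25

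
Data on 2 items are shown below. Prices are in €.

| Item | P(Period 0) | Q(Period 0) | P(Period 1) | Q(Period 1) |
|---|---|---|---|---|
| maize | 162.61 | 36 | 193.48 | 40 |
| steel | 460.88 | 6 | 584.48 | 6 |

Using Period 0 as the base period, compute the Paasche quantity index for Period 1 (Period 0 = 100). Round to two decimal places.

107.39

Paasche quantity index uses current-period prices as weights.
ΣP(Period 1)·Q(Period 1) = 193.48×40 + 584.48×6 = 7739.2 + 3506.88 = 11246.08
ΣP(Period 1)·Q(Period 0) = 193.48×36 + 584.48×6 = 6965.28 + 3506.88 = 10472.16
Index = 11246.08 / 10472.16 × 100 = 107.3903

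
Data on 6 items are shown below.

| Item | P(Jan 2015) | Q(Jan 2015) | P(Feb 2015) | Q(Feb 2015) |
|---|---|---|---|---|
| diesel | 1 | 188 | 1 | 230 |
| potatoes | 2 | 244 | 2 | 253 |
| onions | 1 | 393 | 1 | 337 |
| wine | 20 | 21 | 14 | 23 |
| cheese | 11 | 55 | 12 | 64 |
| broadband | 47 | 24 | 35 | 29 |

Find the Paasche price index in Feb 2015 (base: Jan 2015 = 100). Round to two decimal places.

Paasche price index uses current-period quantities as weights.
ΣP(Feb 2015)·Q(Feb 2015) = 1×230 + 2×253 + 1×337 + 14×23 + 12×64 + 35×29 = 230 + 506 + 337 + 322 + 768 + 1015 = 3178
ΣP(Jan 2015)·Q(Feb 2015) = 1×230 + 2×253 + 1×337 + 20×23 + 11×64 + 47×29 = 230 + 506 + 337 + 460 + 704 + 1363 = 3600
Index = 3178 / 3600 × 100 = 88.2778

88.28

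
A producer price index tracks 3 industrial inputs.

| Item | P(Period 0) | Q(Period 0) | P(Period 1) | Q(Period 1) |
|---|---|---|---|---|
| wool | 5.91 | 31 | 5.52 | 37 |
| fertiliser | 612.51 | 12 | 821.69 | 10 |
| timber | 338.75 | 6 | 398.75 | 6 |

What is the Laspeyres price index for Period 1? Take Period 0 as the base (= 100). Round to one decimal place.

129.9

Laspeyres price index uses base-period quantities as weights.
ΣP(Period 1)·Q(Period 0) = 5.52×31 + 821.69×12 + 398.75×6 = 171.12 + 9860.28 + 2392.5 = 12423.9
ΣP(Period 0)·Q(Period 0) = 5.91×31 + 612.51×12 + 338.75×6 = 183.21 + 7350.12 + 2032.5 = 9565.83
Index = 12423.9 / 9565.83 × 100 = 129.8779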